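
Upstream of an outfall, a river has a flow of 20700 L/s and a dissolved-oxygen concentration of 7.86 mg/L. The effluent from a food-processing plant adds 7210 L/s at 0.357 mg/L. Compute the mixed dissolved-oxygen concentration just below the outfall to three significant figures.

Flow-weighted mixing: C = (Q_r C_r + Q_w C_w)/(Q_r + Q_w)
= (20700×7.86 + 7210×0.357)/(20700 + 7210) = 165300/27910 = 5.922 mg/L.

5.92 mg/L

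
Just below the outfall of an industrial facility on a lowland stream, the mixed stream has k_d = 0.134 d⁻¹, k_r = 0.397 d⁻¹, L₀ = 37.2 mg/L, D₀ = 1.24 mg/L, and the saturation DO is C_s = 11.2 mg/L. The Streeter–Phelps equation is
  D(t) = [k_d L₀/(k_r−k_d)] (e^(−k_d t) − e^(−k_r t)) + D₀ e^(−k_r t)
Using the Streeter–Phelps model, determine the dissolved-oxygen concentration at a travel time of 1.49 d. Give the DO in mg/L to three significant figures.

DO ≈ 5.48 mg/L

k_d L₀/(k_r−k_d) = 0.134×37.2/(0.397−0.134) = 4.985/0.2630 = 18.95 mg/L.
e^(−k_d t) = e^(−0.134×1.490) = 0.8190; e^(−k_r t) = e^(−0.397×1.490) = 0.5535.
D = 18.95 × (0.8190 − 0.5535) + 1.24 × 0.5535 = 5.033 + 0.6863 = 5.719 mg/L.
DO = C_s − D = 11.2 − 5.719 = 5.481 mg/L.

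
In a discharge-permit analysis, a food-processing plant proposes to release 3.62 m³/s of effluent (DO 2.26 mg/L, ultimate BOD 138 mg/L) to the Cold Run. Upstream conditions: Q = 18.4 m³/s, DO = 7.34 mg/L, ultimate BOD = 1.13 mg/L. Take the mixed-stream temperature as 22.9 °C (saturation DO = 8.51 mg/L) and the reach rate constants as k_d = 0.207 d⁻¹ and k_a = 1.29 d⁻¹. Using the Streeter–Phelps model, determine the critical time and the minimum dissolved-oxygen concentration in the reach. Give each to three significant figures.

Mixed DO = (18.4×7.34 + 3.62×2.26)/(18.4+3.62) = 143.2/22.02 = 6.505 mg/L.
Mixed L₀ = (18.4×1.13 + 3.62×138)/(22.02) = 520.4/22.02 = 23.63 mg/L.
Initial deficit D₀ = C_s − DO₀ = 8.51 − 6.505 = 2.005 mg/L.
t_c = (1/1.083) ln[(1.29/0.207)(1 − 2.005×1.083/(0.207×23.63))] = 0.9234 × ln(3.465) = 1.148 d.
D_c = (0.207/1.29) × 23.63 × e^(−0.207×1.148) = 0.1605 × 23.63 × 0.7886 = 2.990 mg/L.
Minimum DO = 8.51 − 2.990 = 5.520 mg/L.

t_c ≈ 1.15 d; minimum DO ≈ 5.52 mg/L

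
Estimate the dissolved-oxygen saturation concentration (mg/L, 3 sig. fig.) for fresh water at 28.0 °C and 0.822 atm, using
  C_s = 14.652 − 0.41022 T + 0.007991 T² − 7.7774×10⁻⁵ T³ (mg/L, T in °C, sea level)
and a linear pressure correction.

At sea level: C_s = 14.652 − 0.41022×28.0 + 0.007991×28.0² − 7.7774×10⁻⁵×28.0³ = 7.723 mg/L.
Pressure correction: C_s' = 7.723 × 0.822 = 6.349 mg/L.

C_s ≈ 6.35 mg/L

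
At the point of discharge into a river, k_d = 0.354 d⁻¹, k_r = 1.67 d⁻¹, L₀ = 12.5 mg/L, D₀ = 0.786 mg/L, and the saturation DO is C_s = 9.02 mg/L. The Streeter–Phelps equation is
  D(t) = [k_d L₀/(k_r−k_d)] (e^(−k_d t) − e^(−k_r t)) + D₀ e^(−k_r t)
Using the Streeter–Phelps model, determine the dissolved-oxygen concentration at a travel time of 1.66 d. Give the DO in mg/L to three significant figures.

k_d L₀/(k_r−k_d) = 0.354×12.5/(1.67−0.354) = 4.425/1.316 = 3.362 mg/L.
e^(−k_d t) = e^(−0.354×1.660) = 0.5556; e^(−k_r t) = e^(−1.67×1.660) = 0.06252.
D = 3.362 × (0.5556 − 0.06252) + 0.786 × 0.06252 = 1.658 + 0.04914 = 1.707 mg/L.
DO = C_s − D = 9.02 − 1.707 = 7.313 mg/L.

DO ≈ 7.31 mg/L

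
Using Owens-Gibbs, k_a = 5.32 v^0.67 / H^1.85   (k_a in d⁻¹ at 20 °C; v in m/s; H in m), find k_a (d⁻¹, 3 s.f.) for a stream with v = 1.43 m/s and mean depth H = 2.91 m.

k_a = 5.32 × 1.43^0.67 / 2.91^1.85 = 5.32 × 1.271 / 7.214 = 0.9371 d⁻¹.

k_a ≈ 0.937 d⁻¹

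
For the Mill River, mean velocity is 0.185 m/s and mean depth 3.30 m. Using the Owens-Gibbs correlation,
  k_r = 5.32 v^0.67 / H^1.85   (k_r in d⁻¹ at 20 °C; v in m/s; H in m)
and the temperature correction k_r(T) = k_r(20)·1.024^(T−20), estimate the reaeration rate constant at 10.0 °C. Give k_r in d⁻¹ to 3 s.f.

k_r ≈ 0.149 d⁻¹

k_r(20) = 5.32 × 0.185^0.67 / 3.30^1.85 = 5.32 × 0.3229 / 9.104 = 0.1887 d⁻¹.
k_r(10.0) = 0.1887 × 1.024^(10.0−20) = 0.1887 × 0.7889 = 0.1488 d⁻¹.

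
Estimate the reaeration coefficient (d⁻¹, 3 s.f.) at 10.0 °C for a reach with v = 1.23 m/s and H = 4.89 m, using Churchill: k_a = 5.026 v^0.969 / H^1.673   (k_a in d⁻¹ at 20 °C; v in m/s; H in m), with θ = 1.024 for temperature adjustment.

k_a ≈ 0.341 d⁻¹

k_a(20) = 5.026 × 1.23^0.969 / 4.89^1.673 = 5.026 × 1.222 / 14.23 = 0.4316 d⁻¹.
k_a(10.0) = 0.4316 × 1.024^(10.0−20) = 0.4316 × 0.7889 = 0.3405 d⁻¹.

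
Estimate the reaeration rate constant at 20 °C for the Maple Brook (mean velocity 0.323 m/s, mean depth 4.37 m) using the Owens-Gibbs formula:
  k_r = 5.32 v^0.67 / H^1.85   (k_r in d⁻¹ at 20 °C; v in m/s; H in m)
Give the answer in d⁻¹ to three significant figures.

k_r = 5.32 × 0.323^0.67 / 4.37^1.85 = 5.32 × 0.4690 / 15.31 = 0.1630 d⁻¹.

k_r ≈ 0.163 d⁻¹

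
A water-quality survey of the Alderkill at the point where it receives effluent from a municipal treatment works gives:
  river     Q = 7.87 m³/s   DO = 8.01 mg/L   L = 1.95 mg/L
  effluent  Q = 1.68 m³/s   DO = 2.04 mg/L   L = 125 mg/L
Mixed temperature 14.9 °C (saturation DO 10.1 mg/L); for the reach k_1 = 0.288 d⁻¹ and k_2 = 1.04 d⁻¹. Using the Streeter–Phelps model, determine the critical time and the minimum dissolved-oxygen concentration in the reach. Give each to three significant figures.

t_c ≈ 1.14 d; minimum DO ≈ 5.39 mg/L

Mixed DO = (7.87×8.01 + 1.68×2.04)/(7.87+1.68) = 66.47/9.550 = 6.960 mg/L.
Mixed L₀ = (7.87×1.95 + 1.68×125)/(9.550) = 225.3/9.550 = 23.60 mg/L.
Initial deficit D₀ = C_s − DO₀ = 10.1 − 6.960 = 3.140 mg/L.
t_c = (1/0.7520) ln[(1.04/0.288)(1 − 3.140×0.7520/(0.288×23.60))] = 1.330 × ln(2.356) = 1.140 d.
D_c = (0.288/1.04) × 23.60 × e^(−0.288×1.140) = 0.2769 × 23.60 × 0.7202 = 4.706 mg/L.
Minimum DO = 10.1 − 4.706 = 5.394 mg/L.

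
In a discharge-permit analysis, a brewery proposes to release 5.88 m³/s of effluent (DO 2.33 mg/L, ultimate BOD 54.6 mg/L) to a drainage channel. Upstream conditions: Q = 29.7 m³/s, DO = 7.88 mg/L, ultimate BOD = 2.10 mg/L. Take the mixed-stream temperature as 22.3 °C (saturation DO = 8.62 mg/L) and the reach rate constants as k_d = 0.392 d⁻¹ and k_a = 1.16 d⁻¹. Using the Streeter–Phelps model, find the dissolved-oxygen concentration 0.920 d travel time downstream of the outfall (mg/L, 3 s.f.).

DO ≈ 6.11 mg/L

Mixed DO = (29.7×7.88 + 5.88×2.33)/(29.7+5.88) = 247.7/35.58 = 6.963 mg/L.
Mixed L₀ = (29.7×2.10 + 5.88×54.6)/(35.58) = 383.4/35.58 = 10.78 mg/L.
Initial deficit D₀ = C_s − DO₀ = 8.62 − 6.963 = 1.657 mg/L.
D(0.920) = [0.392×10.78/(1.16−0.392)](e^(−0.392×0.920) − e^(−1.16×0.920)) + 1.657 e^(−1.16×0.920)
= 5.500 × (0.6972 − 0.3440) + 1.657 × 0.3440 = 2.513 mg/L.
DO = 8.62 − 2.513 = 6.107 mg/L.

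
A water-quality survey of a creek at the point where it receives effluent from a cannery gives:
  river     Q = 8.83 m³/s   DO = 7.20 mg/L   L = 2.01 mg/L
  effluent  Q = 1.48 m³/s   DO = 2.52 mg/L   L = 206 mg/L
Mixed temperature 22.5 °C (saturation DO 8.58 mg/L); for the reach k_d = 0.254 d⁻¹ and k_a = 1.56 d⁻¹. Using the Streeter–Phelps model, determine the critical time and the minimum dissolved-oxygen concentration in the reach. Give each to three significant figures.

Mixed DO = (8.83×7.20 + 1.48×2.52)/(8.83+1.48) = 67.31/10.31 = 6.528 mg/L.
Mixed L₀ = (8.83×2.01 + 1.48×206)/(10.31) = 322.6/10.31 = 31.29 mg/L.
Initial deficit D₀ = C_s − DO₀ = 8.58 − 6.528 = 2.052 mg/L.
t_c = (1/1.306) ln[(1.56/0.254)(1 − 2.052×1.306/(0.254×31.29))] = 0.7657 × ln(4.071) = 1.075 d.
D_c = (0.254/1.56) × 31.29 × e^(−0.254×1.075) = 0.1628 × 31.29 × 0.7611 = 3.878 mg/L.
Minimum DO = 8.58 − 3.878 = 4.702 mg/L.

t_c ≈ 1.07 d; minimum DO ≈ 4.70 mg/L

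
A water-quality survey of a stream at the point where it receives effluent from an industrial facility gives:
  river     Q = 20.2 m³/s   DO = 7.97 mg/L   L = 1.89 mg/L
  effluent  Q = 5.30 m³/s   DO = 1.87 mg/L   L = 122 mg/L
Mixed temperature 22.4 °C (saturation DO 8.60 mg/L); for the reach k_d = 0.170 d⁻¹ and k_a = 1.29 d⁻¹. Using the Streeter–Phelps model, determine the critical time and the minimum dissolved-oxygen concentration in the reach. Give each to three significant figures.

t_c ≈ 1.25 d; minimum DO ≈ 5.74 mg/L

Mixed DO = (20.2×7.97 + 5.30×1.87)/(20.2+5.30) = 170.9/25.50 = 6.702 mg/L.
Mixed L₀ = (20.2×1.89 + 5.30×122)/(25.50) = 684.8/25.50 = 26.85 mg/L.
Initial deficit D₀ = C_s − DO₀ = 8.60 − 6.702 = 1.898 mg/L.
t_c = (1/1.120) ln[(1.29/0.170)(1 − 1.898×1.120/(0.170×26.85))] = 0.8929 × ln(4.055) = 1.250 d.
D_c = (0.170/1.29) × 26.85 × e^(−0.170×1.250) = 0.1318 × 26.85 × 0.8086 = 2.861 mg/L.
Minimum DO = 8.60 − 2.861 = 5.739 mg/L.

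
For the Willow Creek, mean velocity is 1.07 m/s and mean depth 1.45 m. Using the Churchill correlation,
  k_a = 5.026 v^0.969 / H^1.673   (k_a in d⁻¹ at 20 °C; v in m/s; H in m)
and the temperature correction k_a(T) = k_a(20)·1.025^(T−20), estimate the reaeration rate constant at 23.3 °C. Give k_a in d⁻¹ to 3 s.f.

k_a ≈ 3.13 d⁻¹

k_a(20) = 5.026 × 1.07^0.969 / 1.45^1.673 = 5.026 × 1.068 / 1.862 = 2.882 d⁻¹.
k_a(23.3) = 2.882 × 1.025^(23.3−20) = 2.882 × 1.085 = 3.127 d⁻¹.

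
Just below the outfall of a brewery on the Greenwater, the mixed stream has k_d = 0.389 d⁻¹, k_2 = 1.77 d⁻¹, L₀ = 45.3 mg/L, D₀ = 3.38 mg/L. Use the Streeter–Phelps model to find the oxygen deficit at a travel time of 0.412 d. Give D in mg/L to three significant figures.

D ≈ 6.35 mg/L

k_d L₀/(k_2−k_d) = 0.389×45.3/(1.77−0.389) = 17.62/1.381 = 12.76 mg/L.
e^(−k_d t) = e^(−0.389×0.4120) = 0.8519; e^(−k_2 t) = e^(−1.77×0.4120) = 0.4823.
D = 12.76 × (0.8519 − 0.4823) + 3.38 × 0.4823 = 4.717 + 1.630 = 6.347 mg/L.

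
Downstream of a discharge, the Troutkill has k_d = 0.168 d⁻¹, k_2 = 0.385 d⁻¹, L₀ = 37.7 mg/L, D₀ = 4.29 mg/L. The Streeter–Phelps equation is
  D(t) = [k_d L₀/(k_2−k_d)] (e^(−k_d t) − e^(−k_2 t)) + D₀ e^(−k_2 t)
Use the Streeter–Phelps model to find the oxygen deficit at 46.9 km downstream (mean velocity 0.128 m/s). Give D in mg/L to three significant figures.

Travel time t = x/v = 46.9 km / (0.128 m/s) = 46900 m / 0.128 m/s = 366400 s = 4.241 d.
k_d L₀/(k_2−k_d) = 0.168×37.7/(0.385−0.168) = 6.334/0.2170 = 29.19 mg/L.
e^(−k_d t) = e^(−0.168×4.241) = 0.4904; e^(−k_2 t) = e^(−0.385×4.241) = 0.1954.
D = 29.19 × (0.4904 − 0.1954) + 4.29 × 0.1954 = 8.611 + 0.8383 = 9.450 mg/L.

D ≈ 9.45 mg/L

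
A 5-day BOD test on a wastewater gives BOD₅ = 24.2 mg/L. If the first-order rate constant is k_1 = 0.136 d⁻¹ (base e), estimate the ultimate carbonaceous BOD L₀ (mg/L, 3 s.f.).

L₀ ≈ 49.0 mg/L

BOD₅ = L₀(1 − e^(−5k_1)) ⇒ L₀ = BOD₅ / (1 − e^(−5×0.136))
= 24.2 / (1 − 0.5066) = 24.2 / 0.4934 = 49.05 mg/L.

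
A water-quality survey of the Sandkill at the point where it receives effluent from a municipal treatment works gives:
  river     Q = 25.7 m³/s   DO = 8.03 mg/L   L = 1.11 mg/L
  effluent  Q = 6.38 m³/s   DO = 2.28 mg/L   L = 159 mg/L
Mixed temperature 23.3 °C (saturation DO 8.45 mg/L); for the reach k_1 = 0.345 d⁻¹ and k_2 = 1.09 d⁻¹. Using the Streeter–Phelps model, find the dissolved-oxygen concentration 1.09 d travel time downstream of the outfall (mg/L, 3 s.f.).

Mixed DO = (25.7×8.03 + 6.38×2.28)/(25.7+6.38) = 220.9/32.08 = 6.886 mg/L.
Mixed L₀ = (25.7×1.11 + 6.38×159)/(32.08) = 1043/32.08 = 32.51 mg/L.
Initial deficit D₀ = C_s − DO₀ = 8.45 − 6.886 = 1.564 mg/L.
D(1.09) = [0.345×32.51/(1.09−0.345)](e^(−0.345×1.09) − e^(−1.09×1.09)) + 1.564 e^(−1.09×1.09)
= 15.06 × (0.6866 − 0.3048) + 1.564 × 0.3048 = 6.224 mg/L.
DO = 8.45 − 6.224 = 2.226 mg/L.

DO ≈ 2.23 mg/L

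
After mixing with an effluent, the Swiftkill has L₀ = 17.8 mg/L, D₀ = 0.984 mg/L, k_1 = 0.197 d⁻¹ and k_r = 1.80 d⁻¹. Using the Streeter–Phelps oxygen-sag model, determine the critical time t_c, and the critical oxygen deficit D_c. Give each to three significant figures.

At the critical point dD/dt = 0, so k_1 L₀ e^(−k_1 t) = k_r D. Substituting D(t) from the Streeter–Phelps equation and solving for t gives
t_c = ln[(k_r/k_1)(1 − D₀(k_r−k_1)/(k_1 L₀))] / (k_r−k_1).
Here k_r−k_1 = 1.603 d⁻¹ and 1 − D₀(k_r−k_1)/(k_1 L₀) = 1 − 0.984×1.603/(0.197×17.8) = 0.5502, so
t_c = ln(9.137 × 0.5502) / 1.603 = 1.615 / 1.603 = 1.007 d.
D_c = (k_1/k_r) L₀ e^(−k_1 t_c) = (0.197/1.80) × 17.8 × e^(−0.197×1.007) = 0.1094 × 17.8 × 0.8200 = 1.597 mg/L.

t_c ≈ 1.01 d; D_c ≈ 1.60 mg/L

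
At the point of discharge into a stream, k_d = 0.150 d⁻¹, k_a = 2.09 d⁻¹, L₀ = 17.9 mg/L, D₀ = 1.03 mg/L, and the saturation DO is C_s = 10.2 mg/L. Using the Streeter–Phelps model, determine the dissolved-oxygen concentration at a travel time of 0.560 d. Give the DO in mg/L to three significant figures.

DO ≈ 9.04 mg/L

k_d L₀/(k_a−k_d) = 0.150×17.9/(2.09−0.150) = 2.685/1.940 = 1.384 mg/L.
e^(−k_d t) = e^(−0.150×0.5600) = 0.9194; e^(−k_a t) = e^(−2.09×0.5600) = 0.3102.
D = 1.384 × (0.9194 − 0.3102) + 1.03 × 0.3102 = 0.8431 + 0.3196 = 1.163 mg/L.
DO = C_s − D = 10.2 − 1.163 = 9.037 mg/L.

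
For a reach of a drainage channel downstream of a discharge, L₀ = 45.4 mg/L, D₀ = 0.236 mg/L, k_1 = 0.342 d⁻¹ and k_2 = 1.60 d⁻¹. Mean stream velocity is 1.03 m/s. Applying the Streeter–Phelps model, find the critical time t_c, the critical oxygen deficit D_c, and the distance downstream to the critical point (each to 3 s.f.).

At the critical point dD/dt = 0, so k_1 L₀ e^(−k_1 t) = k_2 D. Substituting D(t) from the Streeter–Phelps equation and solving for t gives
t_c = ln[(k_2/k_1)(1 − D₀(k_2−k_1)/(k_1 L₀))] / (k_2−k_1).
Here k_2−k_1 = 1.258 d⁻¹ and 1 − D₀(k_2−k_1)/(k_1 L₀) = 1 − 0.236×1.258/(0.342×45.4) = 0.9809, so
t_c = ln(4.678 × 0.9809) / 1.258 = 1.524 / 1.258 = 1.211 d.
L(t_c) = L₀ e^(−k_1 t_c) = 45.4 × 0.6609 = 30.00 mg/L, and at the critical point k_2 D_c = k_1 L, so D_c = (0.342/1.60) × 30.00 = 6.413 mg/L.
x_c = v t_c = 1.03 m/s × 1.211 d × 86400 s/d = 107800 m ≈ 108 km.

t_c ≈ 1.21 d; D_c ≈ 6.41 mg/L; x_c ≈ 108 km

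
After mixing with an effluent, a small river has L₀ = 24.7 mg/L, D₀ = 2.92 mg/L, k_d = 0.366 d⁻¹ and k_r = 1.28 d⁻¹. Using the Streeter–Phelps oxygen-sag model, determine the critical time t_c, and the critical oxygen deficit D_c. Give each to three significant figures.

t_c ≈ 0.987 d; D_c ≈ 4.92 mg/L

With k_r/k_d = 3.497 and 1 − D₀(k_r−k_d)/(k_d L₀) = 0.7048,
t_c = ln(3.497 × 0.7048) / (1.28 − 0.366) = ln(2.465) / 0.9140 = 0.9021/0.9140 = 0.9870 d.
D_c = (k_d/k_r) L₀ e^(−k_d t_c) = (0.366/1.28) × 24.7 × e^(−0.366×0.9870) = 0.2859 × 24.7 × 0.6968 = 4.921 mg/L.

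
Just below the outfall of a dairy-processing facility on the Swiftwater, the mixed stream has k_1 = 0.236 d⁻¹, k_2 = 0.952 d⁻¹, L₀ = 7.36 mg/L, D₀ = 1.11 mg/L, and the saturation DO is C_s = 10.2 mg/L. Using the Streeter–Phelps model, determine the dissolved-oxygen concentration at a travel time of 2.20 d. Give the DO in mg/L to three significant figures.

k_1 L₀/(k_2−k_1) = 0.236×7.36/(0.952−0.236) = 1.737/0.7160 = 2.426 mg/L.
e^(−k_1 t) = e^(−0.236×2.200) = 0.5950; e^(−k_2 t) = e^(−0.952×2.200) = 0.1231.
D = 2.426 × (0.5950 − 0.1231) + 1.11 × 0.1231 = 1.145 + 0.1367 = 1.281 mg/L.
DO = C_s − D = 10.2 − 1.281 = 8.919 mg/L.

DO ≈ 8.92 mg/L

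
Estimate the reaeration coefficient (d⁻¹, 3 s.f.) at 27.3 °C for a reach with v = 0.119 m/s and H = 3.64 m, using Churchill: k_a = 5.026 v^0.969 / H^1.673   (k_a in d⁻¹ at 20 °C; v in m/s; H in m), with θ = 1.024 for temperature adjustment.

k_a(20) = 5.026 × 0.119^0.969 / 3.64^1.673 = 5.026 × 0.1271 / 8.684 = 0.07357 d⁻¹.
k_a(27.3) = 0.07357 × 1.024^(27.3−20) = 0.07357 × 1.189 = 0.08748 d⁻¹.

k_a ≈ 0.0875 d⁻¹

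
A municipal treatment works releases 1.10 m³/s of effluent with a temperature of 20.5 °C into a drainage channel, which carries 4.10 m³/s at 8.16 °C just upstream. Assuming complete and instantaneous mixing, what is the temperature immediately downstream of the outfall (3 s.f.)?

10.8 °C

Flow-weighted mixing: C = (Q_r C_r + Q_w C_w)/(Q_r + Q_w)
= (4.10×8.16 + 1.10×20.5)/(4.10 + 1.10) = 56.01/5.200 = 10.77 °C.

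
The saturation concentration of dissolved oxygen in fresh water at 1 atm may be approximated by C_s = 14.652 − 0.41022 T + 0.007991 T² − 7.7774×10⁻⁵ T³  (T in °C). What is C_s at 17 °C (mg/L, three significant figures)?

C_s = 14.652 − 0.41022×17 + 0.007991×17² − 7.7774×10⁻⁵×17³ = 9.606 mg/L.

C_s ≈ 9.61 mg/L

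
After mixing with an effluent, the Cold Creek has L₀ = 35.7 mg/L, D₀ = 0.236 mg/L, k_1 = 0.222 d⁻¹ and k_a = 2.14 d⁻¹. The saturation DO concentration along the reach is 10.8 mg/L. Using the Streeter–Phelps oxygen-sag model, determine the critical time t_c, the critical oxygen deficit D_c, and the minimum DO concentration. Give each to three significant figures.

At the critical point dD/dt = 0, so k_1 L₀ e^(−k_1 t) = k_a D. Substituting D(t) from the Streeter–Phelps equation and solving for t gives
t_c = ln[(k_a/k_1)(1 − D₀(k_a−k_1)/(k_1 L₀))] / (k_a−k_1).
Here k_a−k_1 = 1.918 d⁻¹ and 1 − D₀(k_a−k_1)/(k_1 L₀) = 1 − 0.236×1.918/(0.222×35.7) = 0.9429, so
t_c = ln(9.640 × 0.9429) / 1.918 = 2.207 / 1.918 = 1.151 d.
D_c = (k_1/k_a) L₀ e^(−k_1 t_c) = (0.222/2.14) × 35.7 × e^(−0.222×1.151) = 0.1037 × 35.7 × 0.7746 = 2.869 mg/L.
Minimum DO = C_s − D_c = 10.8 − 2.869 = 7.931 mg/L.

t_c ≈ 1.15 d; D_c ≈ 2.87 mg/L; min DO ≈ 7.93 mg/L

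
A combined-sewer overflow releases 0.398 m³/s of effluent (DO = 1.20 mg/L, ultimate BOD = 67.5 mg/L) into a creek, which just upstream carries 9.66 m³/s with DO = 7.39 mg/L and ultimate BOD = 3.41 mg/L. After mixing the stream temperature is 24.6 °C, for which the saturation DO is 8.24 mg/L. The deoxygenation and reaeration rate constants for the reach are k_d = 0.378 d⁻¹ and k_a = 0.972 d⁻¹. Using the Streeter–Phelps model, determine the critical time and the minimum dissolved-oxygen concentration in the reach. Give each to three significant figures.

Mixed DO = (9.66×7.39 + 0.398×1.20)/(9.66+0.398) = 71.86/10.06 = 7.145 mg/L.
Mixed L₀ = (9.66×3.41 + 0.398×67.5)/(10.06) = 59.81/10.06 = 5.946 mg/L.
Initial deficit D₀ = C_s − DO₀ = 8.24 − 7.145 = 1.095 mg/L.
t_c = (1/0.5940) ln[(0.972/0.378)(1 − 1.095×0.5940/(0.378×5.946))] = 1.684 × ln(1.827) = 1.015 d.
D_c = (0.378/0.972) × 5.946 × e^(−0.378×1.015) = 0.3889 × 5.946 × 0.6814 = 1.576 mg/L.
Minimum DO = 8.24 − 1.576 = 6.664 mg/L.

t_c ≈ 1.01 d; minimum DO ≈ 6.66 mg/L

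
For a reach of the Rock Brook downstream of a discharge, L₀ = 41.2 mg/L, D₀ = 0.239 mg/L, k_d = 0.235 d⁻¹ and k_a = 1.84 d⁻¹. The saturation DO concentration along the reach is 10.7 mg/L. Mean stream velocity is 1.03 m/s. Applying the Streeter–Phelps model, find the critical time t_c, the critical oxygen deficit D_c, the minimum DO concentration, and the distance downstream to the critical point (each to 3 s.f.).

At the critical point dD/dt = 0, so k_d L₀ e^(−k_d t) = k_a D. Substituting D(t) from the Streeter–Phelps equation and solving for t gives
t_c = ln[(k_a/k_d)(1 − D₀(k_a−k_d)/(k_d L₀))] / (k_a−k_d).
Here k_a−k_d = 1.605 d⁻¹ and 1 − D₀(k_a−k_d)/(k_d L₀) = 1 − 0.239×1.605/(0.235×41.2) = 0.9604, so
t_c = ln(7.830 × 0.9604) / 1.605 = 2.018 / 1.605 = 1.257 d.
D_c = (k_d/k_a) L₀ e^(−k_d t_c) = (0.235/1.84) × 41.2 × e^(−0.235×1.257) = 0.1277 × 41.2 × 0.7442 = 3.916 mg/L.
Minimum DO = C_s − D_c = 10.7 − 3.916 = 6.784 mg/L.
x_c = v t_c = 1.03 m/s × 1.257 d × 86400 s/d = 111900 m ≈ 112 km.

t_c ≈ 1.26 d; D_c ≈ 3.92 mg/L; min DO ≈ 6.78 mg/L; x_c ≈ 112 km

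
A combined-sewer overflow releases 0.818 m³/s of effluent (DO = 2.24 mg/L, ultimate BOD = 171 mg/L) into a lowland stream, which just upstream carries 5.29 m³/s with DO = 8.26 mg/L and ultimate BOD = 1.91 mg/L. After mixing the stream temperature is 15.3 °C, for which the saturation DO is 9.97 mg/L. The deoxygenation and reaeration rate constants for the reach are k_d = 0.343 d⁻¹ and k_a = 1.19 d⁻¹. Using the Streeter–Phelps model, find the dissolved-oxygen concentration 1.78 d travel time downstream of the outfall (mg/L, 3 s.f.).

Mixed DO = (5.29×8.26 + 0.818×2.24)/(5.29+0.818) = 45.53/6.108 = 7.454 mg/L.
Mixed L₀ = (5.29×1.91 + 0.818×171)/(6.108) = 150.0/6.108 = 24.55 mg/L.
Initial deficit D₀ = C_s − DO₀ = 9.97 − 7.454 = 2.516 mg/L.
D(1.78) = [0.343×24.55/(1.19−0.343)](e^(−0.343×1.78) − e^(−1.19×1.78)) + 2.516 e^(−1.19×1.78)
= 9.944 × (0.5431 − 0.1202) + 2.516 × 0.1202 = 4.507 mg/L.
DO = 9.97 − 4.507 = 5.463 mg/L.

DO ≈ 5.46 mg/L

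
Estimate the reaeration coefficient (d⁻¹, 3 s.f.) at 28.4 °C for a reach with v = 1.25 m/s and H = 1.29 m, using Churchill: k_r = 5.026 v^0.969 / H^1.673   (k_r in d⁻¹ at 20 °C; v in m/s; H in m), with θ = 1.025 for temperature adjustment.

k_r(20) = 5.026 × 1.25^0.969 / 1.29^1.673 = 5.026 × 1.241 / 1.531 = 4.075 d⁻¹.
k_r(28.4) = 4.075 × 1.025^(28.4−20) = 4.075 × 1.230 = 5.014 d⁻¹.

k_r ≈ 5.01 d⁻¹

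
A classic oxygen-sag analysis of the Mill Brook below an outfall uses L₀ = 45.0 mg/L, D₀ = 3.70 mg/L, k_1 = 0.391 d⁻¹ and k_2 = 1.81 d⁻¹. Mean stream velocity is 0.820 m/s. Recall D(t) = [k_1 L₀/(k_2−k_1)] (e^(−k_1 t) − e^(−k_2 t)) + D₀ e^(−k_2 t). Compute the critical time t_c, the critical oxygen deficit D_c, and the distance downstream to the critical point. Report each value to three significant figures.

t_c = [1/(k_2−k_1)] ln[(k_2/k_1)(1 − D₀(k_2−k_1)/(k_1 L₀))]
= [1/(1.81−0.391)] ln[(1.81/0.391)(1 − 3.70×1.419/(0.391×45.0))]
= (1/1.419) ln[4.629 × 0.7016] = 0.7047 × ln(3.248) = 0.7047 × 1.178 = 0.8302 d.
L(t_c) = L₀ e^(−k_1 t_c) = 45.0 × 0.7228 = 32.53 mg/L, and at the critical point k_2 D_c = k_1 L, so D_c = (0.391/1.81) × 32.53 = 7.027 mg/L.
x_c = v t_c = 0.820 m/s × 0.8302 d × 86400 s/d = 58810 m ≈ 58.8 km.

t_c ≈ 0.830 d; D_c ≈ 7.03 mg/L; x_c ≈ 58.8 km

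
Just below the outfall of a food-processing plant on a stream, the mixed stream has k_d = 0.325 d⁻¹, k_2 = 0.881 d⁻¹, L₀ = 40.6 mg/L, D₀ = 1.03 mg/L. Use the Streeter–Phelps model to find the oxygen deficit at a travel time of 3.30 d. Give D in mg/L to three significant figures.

D ≈ 6.88 mg/L

k_d L₀/(k_2−k_d) = 0.325×40.6/(0.881−0.325) = 13.20/0.5560 = 23.73 mg/L.
e^(−k_d t) = e^(−0.325×3.300) = 0.3422; e^(−k_2 t) = e^(−0.881×3.300) = 0.05462.
D = 23.73 × (0.3422 − 0.05462) + 1.03 × 0.05462 = 6.824 + 0.05626 = 6.880 mg/L.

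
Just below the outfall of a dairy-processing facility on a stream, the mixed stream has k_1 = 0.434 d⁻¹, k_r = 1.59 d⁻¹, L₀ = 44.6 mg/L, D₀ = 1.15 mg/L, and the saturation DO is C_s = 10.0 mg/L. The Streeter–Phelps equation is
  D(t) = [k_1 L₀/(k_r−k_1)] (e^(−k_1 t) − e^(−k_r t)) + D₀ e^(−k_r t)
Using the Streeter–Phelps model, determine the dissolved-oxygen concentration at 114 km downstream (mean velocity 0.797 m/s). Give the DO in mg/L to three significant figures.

DO ≈ 2.96 mg/L

Travel time t = x/v = 114 km / (0.797 m/s) = 114000 m / 0.797 m/s = 143000 s = 1.656 d.
k_1 L₀/(k_r−k_1) = 0.434×44.6/(1.59−0.434) = 19.36/1.156 = 16.74 mg/L.
e^(−k_1 t) = e^(−0.434×1.656) = 0.4875; e^(−k_r t) = e^(−1.59×1.656) = 0.07192.
D = 16.74 × (0.4875 − 0.07192) + 1.15 × 0.07192 = 6.958 + 0.08270 = 7.041 mg/L.
DO = C_s − D = 10.0 − 7.041 = 2.959 mg/L.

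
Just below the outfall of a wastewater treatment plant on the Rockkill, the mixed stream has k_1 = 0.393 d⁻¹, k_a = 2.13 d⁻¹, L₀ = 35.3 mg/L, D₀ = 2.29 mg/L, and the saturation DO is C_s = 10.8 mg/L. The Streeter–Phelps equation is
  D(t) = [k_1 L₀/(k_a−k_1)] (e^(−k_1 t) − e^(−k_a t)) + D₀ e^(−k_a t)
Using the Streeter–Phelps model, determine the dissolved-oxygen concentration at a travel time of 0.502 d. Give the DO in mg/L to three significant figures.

k_1 L₀/(k_a−k_1) = 0.393×35.3/(2.13−0.393) = 13.87/1.737 = 7.987 mg/L.
e^(−k_1 t) = e^(−0.393×0.5020) = 0.8210; e^(−k_a t) = e^(−2.13×0.5020) = 0.3433.
D = 7.987 × (0.8210 − 0.3433) + 2.29 × 0.3433 = 3.815 + 0.7861 = 4.601 mg/L.
DO = C_s − D = 10.8 − 4.601 = 6.199 mg/L.

DO ≈ 6.20 mg/L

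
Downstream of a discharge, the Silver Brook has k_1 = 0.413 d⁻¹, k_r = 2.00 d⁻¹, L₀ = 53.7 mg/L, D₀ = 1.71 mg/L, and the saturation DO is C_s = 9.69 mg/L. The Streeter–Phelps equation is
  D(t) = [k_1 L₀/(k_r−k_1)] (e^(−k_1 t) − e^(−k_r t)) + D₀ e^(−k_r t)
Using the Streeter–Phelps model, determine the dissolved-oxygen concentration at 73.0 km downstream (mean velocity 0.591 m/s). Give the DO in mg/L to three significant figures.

DO ≈ 2.65 mg/L

Travel time t = x/v = 73.0 km / (0.591 m/s) = 73000 m / 0.591 m/s = 123500 s = 1.430 d.
k_1 L₀/(k_r−k_1) = 0.413×53.7/(2.00−0.413) = 22.18/1.587 = 13.97 mg/L.
e^(−k_1 t) = e^(−0.413×1.430) = 0.5541; e^(−k_r t) = e^(−2.00×1.430) = 0.05731.
D = 13.97 × (0.5541 − 0.05731) + 1.71 × 0.05731 = 6.942 + 0.09800 = 7.040 mg/L.
DO = C_s − D = 9.69 − 7.040 = 2.650 mg/L.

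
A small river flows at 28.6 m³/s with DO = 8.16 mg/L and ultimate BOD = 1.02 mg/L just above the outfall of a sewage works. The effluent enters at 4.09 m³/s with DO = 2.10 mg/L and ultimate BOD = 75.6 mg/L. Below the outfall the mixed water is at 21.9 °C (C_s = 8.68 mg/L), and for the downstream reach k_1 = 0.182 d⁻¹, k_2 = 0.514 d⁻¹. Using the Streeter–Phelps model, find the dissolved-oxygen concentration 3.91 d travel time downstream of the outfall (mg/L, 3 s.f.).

DO ≈ 6.48 mg/L

Mixed DO = (28.6×8.16 + 4.09×2.10)/(28.6+4.09) = 242.0/32.69 = 7.402 mg/L.
Mixed L₀ = (28.6×1.02 + 4.09×75.6)/(32.69) = 338.4/32.69 = 10.35 mg/L.
Initial deficit D₀ = C_s − DO₀ = 8.68 − 7.402 = 1.278 mg/L.
D(3.91) = [0.182×10.35/(0.514−0.182)](e^(−0.182×3.91) − e^(−0.514×3.91)) + 1.278 e^(−0.514×3.91)
= 5.674 × (0.4908 − 0.1340) + 1.278 × 0.1340 = 2.196 mg/L.
DO = 8.68 − 2.196 = 6.484 mg/L.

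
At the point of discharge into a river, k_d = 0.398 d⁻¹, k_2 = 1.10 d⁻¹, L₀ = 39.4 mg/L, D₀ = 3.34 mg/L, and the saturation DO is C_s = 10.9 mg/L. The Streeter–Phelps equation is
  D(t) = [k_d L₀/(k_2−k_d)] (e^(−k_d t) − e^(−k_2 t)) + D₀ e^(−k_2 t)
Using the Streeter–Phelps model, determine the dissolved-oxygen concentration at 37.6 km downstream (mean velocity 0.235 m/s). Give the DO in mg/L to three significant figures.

Travel time t = x/v = 37.6 km / (0.235 m/s) = 37600 m / 0.235 m/s = 160000 s = 1.852 d.
k_d L₀/(k_2−k_d) = 0.398×39.4/(1.10−0.398) = 15.68/0.7020 = 22.34 mg/L.
e^(−k_d t) = e^(−0.398×1.852) = 0.4785; e^(−k_2 t) = e^(−1.10×1.852) = 0.1304.
D = 22.34 × (0.4785 − 0.1304) + 3.34 × 0.1304 = 7.776 + 0.4356 = 8.212 mg/L.
DO = C_s − D = 10.9 − 8.212 = 2.688 mg/L.

DO ≈ 2.69 mg/L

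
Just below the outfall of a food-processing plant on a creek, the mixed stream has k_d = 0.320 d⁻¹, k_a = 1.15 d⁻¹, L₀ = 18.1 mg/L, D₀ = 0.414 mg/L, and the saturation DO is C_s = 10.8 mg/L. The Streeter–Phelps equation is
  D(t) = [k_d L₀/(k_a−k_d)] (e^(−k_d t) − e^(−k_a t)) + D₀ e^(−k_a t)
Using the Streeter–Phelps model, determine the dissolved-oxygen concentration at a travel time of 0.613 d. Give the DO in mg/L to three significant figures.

k_d L₀/(k_a−k_d) = 0.320×18.1/(1.15−0.320) = 5.792/0.8300 = 6.978 mg/L.
e^(−k_d t) = e^(−0.320×0.6130) = 0.8219; e^(−k_a t) = e^(−1.15×0.6130) = 0.4941.
D = 6.978 × (0.8219 − 0.4941) + 0.414 × 0.4941 = 2.287 + 0.2046 = 2.492 mg/L.
DO = C_s − D = 10.8 − 2.492 = 8.308 mg/L.

DO ≈ 8.31 mg/L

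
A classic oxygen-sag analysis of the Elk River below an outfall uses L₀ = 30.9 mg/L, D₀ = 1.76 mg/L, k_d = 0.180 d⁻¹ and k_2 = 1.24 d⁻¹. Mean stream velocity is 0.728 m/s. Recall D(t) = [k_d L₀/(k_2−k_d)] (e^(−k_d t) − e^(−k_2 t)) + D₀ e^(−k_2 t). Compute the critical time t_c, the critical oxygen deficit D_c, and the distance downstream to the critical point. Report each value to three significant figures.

t_c ≈ 1.44 d; D_c ≈ 3.46 mg/L; x_c ≈ 90.3 km

With k_2/k_d = 6.889 and 1 − D₀(k_2−k_d)/(k_d L₀) = 0.6646,
t_c = ln(6.889 × 0.6646) / (1.24 − 0.180) = ln(4.578) / 1.060 = 1.521/1.060 = 1.435 d.
L(t_c) = L₀ e^(−k_d t_c) = 30.9 × 0.7723 = 23.87 mg/L, and at the critical point k_2 D_c = k_d L, so D_c = (0.180/1.24) × 23.87 = 3.464 mg/L.
x_c = v t_c = 0.728 m/s × 1.435 d × 86400 s/d = 90270 m ≈ 90.3 km.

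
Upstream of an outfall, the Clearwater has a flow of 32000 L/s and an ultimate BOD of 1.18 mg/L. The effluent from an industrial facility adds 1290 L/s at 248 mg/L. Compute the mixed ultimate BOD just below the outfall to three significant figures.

Flow-weighted mixing: C = (Q_r C_r + Q_w C_w)/(Q_r + Q_w)
= (32000×1.18 + 1290×248)/(32000 + 1290) = 357700/33290 = 10.74 mg/L.

10.7 mg/L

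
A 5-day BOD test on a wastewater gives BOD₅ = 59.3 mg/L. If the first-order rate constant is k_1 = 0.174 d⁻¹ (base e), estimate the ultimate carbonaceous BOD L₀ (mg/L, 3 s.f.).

BOD₅ = L₀(1 − e^(−5k_1)) ⇒ L₀ = BOD₅ / (1 − e^(−5×0.174))
= 59.3 / (1 − 0.4190) = 59.3 / 0.5810 = 102.1 mg/L.

L₀ ≈ 102 mg/L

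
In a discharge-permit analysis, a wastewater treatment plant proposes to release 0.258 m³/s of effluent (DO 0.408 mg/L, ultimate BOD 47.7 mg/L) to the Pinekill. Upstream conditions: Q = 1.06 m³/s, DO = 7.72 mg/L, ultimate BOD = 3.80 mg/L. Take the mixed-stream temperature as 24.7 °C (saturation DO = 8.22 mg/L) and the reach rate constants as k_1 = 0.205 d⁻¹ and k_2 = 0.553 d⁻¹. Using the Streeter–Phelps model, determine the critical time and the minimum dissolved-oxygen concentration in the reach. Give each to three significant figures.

t_c ≈ 1.97 d; minimum DO ≈ 5.15 mg/L

Mixed DO = (1.06×7.72 + 0.258×0.408)/(1.06+0.258) = 8.288/1.318 = 6.289 mg/L.
Mixed L₀ = (1.06×3.80 + 0.258×47.7)/(1.318) = 16.33/1.318 = 12.39 mg/L.
Initial deficit D₀ = C_s − DO₀ = 8.22 − 6.289 = 1.931 mg/L.
t_c = (1/0.3480) ln[(0.553/0.205)(1 − 1.931×0.3480/(0.205×12.39))] = 2.874 × ln(1.984) = 1.969 d.
D_c = (0.205/0.553) × 12.39 × e^(−0.205×1.969) = 0.3707 × 12.39 × 0.6679 = 3.069 mg/L.
Minimum DO = 8.22 − 3.069 = 5.151 mg/L.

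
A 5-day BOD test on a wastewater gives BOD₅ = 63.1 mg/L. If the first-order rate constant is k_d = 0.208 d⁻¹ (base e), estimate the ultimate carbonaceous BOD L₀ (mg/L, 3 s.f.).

BOD₅ = L₀(1 − e^(−5k_d)) ⇒ L₀ = BOD₅ / (1 − e^(−5×0.208))
= 63.1 / (1 − 0.3535) = 63.1 / 0.6465 = 97.60 mg/L.

L₀ ≈ 97.6 mg/L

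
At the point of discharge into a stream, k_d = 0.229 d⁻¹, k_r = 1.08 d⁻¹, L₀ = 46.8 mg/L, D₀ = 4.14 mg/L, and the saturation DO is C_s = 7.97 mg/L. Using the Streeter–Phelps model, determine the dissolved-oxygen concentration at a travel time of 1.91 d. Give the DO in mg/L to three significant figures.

DO ≈ 0.912 mg/L

k_d L₀/(k_r−k_d) = 0.229×46.8/(1.08−0.229) = 10.72/0.8510 = 12.59 mg/L.
e^(−k_d t) = e^(−0.229×1.910) = 0.6457; e^(−k_r t) = e^(−1.08×1.910) = 0.1271.
D = 12.59 × (0.6457 − 0.1271) + 4.14 × 0.1271 = 6.531 + 0.5262 = 7.058 mg/L.
DO = C_s − D = 7.97 − 7.058 = 0.9125 mg/L.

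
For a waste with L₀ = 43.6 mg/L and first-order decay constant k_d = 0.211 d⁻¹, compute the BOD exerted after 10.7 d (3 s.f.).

y ≈ 39.0 mg/L

y_t = L₀(1 − e^(−k_d t)) = 43.6 × (1 − e^(−0.211×10.7))
= 43.6 × (1 − 0.1046) = 43.6 × 0.8954 = 39.04 mg/L.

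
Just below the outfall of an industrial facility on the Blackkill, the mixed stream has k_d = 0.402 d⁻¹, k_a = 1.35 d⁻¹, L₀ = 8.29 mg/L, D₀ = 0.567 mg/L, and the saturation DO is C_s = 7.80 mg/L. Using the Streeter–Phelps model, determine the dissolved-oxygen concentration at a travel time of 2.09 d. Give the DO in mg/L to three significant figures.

k_d L₀/(k_a−k_d) = 0.402×8.29/(1.35−0.402) = 3.333/0.9480 = 3.515 mg/L.
e^(−k_d t) = e^(−0.402×2.090) = 0.4316; e^(−k_a t) = e^(−1.35×2.090) = 0.05952.
D = 3.515 × (0.4316 − 0.05952) + 0.567 × 0.05952 = 1.308 + 0.03375 = 1.342 mg/L.
DO = C_s − D = 7.80 − 1.342 = 6.458 mg/L.

DO ≈ 6.46 mg/L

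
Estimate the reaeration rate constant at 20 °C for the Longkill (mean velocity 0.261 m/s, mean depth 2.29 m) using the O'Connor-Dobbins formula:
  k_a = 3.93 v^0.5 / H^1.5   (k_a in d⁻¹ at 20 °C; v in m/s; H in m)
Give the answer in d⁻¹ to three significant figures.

k_a ≈ 0.579 d⁻¹

k_a = 3.93 × 0.261^0.5 / 2.29^1.5 = 3.93 × 0.5109 / 3.465 = 0.5794 d⁻¹.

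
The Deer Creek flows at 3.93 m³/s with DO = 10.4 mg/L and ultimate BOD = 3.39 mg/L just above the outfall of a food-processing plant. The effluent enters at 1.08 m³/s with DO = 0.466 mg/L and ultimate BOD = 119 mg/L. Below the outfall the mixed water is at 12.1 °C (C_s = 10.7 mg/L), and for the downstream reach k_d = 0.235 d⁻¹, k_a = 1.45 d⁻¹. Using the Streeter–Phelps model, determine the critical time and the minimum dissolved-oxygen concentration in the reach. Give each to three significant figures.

Mixed DO = (3.93×10.4 + 1.08×0.466)/(3.93+1.08) = 41.38/5.010 = 8.259 mg/L.
Mixed L₀ = (3.93×3.39 + 1.08×119)/(5.010) = 141.8/5.010 = 28.31 mg/L.
Initial deficit D₀ = C_s − DO₀ = 10.7 − 8.259 = 2.441 mg/L.
t_c = (1/1.215) ln[(1.45/0.235)(1 − 2.441×1.215/(0.235×28.31))] = 0.8230 × ln(3.419) = 1.012 d.
D_c = (0.235/1.45) × 28.31 × e^(−0.235×1.012) = 0.1621 × 28.31 × 0.7884 = 3.617 mg/L.
Minimum DO = 10.7 − 3.617 = 7.083 mg/L.

t_c ≈ 1.01 d; minimum DO ≈ 7.08 mg/L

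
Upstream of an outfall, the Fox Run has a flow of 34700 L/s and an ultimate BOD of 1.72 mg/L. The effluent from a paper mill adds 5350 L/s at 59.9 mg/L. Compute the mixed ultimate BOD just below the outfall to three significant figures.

Flow-weighted mixing: C = (Q_r C_r + Q_w C_w)/(Q_r + Q_w)
= (34700×1.72 + 5350×59.9)/(34700 + 5350) = 380100/40050 = 9.492 mg/L.

9.49 mg/L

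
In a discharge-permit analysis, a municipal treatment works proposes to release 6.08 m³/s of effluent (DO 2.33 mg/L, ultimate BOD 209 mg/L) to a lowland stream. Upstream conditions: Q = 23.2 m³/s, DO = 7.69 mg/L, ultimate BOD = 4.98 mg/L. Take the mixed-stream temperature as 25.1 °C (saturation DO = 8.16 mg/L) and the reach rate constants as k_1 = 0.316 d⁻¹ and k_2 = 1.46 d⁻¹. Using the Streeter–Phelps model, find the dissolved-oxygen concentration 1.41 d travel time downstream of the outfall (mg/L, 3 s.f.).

Mixed DO = (23.2×7.69 + 6.08×2.33)/(23.2+6.08) = 192.6/29.28 = 6.577 mg/L.
Mixed L₀ = (23.2×4.98 + 6.08×209)/(29.28) = 1386/29.28 = 47.34 mg/L.
Initial deficit D₀ = C_s − DO₀ = 8.16 − 6.577 = 1.583 mg/L.
D(1.41) = [0.316×47.34/(1.46−0.316)](e^(−0.316×1.41) − e^(−1.46×1.41)) + 1.583 e^(−1.46×1.41)
= 13.08 × (0.6405 − 0.1276) + 1.583 × 0.1276 = 6.909 mg/L.
DO = 8.16 − 6.909 = 1.251 mg/L.

DO ≈ 1.25 mg/L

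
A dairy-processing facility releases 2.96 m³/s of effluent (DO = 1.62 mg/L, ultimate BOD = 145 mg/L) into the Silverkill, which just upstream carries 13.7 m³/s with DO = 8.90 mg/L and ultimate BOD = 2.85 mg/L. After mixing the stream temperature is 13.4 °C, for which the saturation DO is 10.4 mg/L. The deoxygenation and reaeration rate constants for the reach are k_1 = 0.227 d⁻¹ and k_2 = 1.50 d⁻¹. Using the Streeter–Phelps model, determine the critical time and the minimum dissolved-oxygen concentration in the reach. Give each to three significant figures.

Mixed DO = (13.7×8.90 + 2.96×1.62)/(13.7+2.96) = 126.7/16.66 = 7.607 mg/L.
Mixed L₀ = (13.7×2.85 + 2.96×145)/(16.66) = 468.2/16.66 = 28.11 mg/L.
Initial deficit D₀ = C_s − DO₀ = 10.4 − 7.607 = 2.793 mg/L.
t_c = (1/1.273) ln[(1.50/0.227)(1 − 2.793×1.273/(0.227×28.11))] = 0.7855 × ln(2.925) = 0.8431 d.
D_c = (0.227/1.50) × 28.11 × e^(−0.227×0.8431) = 0.1513 × 28.11 × 0.8258 = 3.513 mg/L.
Minimum DO = 10.4 − 3.513 = 6.887 mg/L.

t_c ≈ 0.843 d; minimum DO ≈ 6.89 mg/L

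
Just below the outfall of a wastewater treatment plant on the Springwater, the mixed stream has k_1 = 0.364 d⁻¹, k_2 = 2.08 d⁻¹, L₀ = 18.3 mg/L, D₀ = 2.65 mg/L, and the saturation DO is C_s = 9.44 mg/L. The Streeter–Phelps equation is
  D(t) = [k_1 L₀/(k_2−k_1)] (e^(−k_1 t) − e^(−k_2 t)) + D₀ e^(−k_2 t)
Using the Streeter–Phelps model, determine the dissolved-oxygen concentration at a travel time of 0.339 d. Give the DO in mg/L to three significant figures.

DO ≈ 6.62 mg/L

k_1 L₀/(k_2−k_1) = 0.364×18.3/(2.08−0.364) = 6.661/1.716 = 3.882 mg/L.
e^(−k_1 t) = e^(−0.364×0.3390) = 0.8839; e^(−k_2 t) = e^(−2.08×0.3390) = 0.4940.
D = 3.882 × (0.8839 − 0.4940) + 2.65 × 0.4940 = 1.513 + 1.309 = 2.823 mg/L.
DO = C_s − D = 9.44 − 2.823 = 6.617 mg/L.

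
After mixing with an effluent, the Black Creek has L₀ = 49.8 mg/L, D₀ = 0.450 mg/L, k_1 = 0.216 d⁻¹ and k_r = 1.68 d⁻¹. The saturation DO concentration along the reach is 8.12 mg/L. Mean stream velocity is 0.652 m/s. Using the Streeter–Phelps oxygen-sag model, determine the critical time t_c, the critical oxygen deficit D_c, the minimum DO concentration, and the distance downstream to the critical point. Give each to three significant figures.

t_c ≈ 1.36 d; D_c ≈ 4.78 mg/L; min DO ≈ 3.34 mg/L; x_c ≈ 76.5 km

t_c = [1/(k_r−k_1)] ln[(k_r/k_1)(1 − D₀(k_r−k_1)/(k_1 L₀))]
= [1/(1.68−0.216)] ln[(1.68/0.216)(1 − 0.450×1.464/(0.216×49.8))]
= (1/1.464) ln[7.778 × 0.9388] = 0.6831 × ln(7.301) = 0.6831 × 1.988 = 1.358 d.
D_c = (k_1/k_r) L₀ e^(−k_1 t_c) = (0.216/1.68) × 49.8 × e^(−0.216×1.358) = 0.1286 × 49.8 × 0.7458 = 4.775 mg/L.
Minimum DO = C_s − D_c = 8.12 − 4.775 = 3.345 mg/L.
x_c = v t_c = 0.652 m/s × 1.358 d × 86400 s/d = 76500 m ≈ 76.5 km.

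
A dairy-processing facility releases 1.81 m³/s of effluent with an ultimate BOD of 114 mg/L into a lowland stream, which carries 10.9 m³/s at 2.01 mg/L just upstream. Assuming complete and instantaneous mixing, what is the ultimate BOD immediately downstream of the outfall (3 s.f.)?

18.0 mg/L

Flow-weighted mixing: C = (Q_r C_r + Q_w C_w)/(Q_r + Q_w)
= (10.9×2.01 + 1.81×114)/(10.9 + 1.81) = 228.2/12.71 = 17.96 mg/L.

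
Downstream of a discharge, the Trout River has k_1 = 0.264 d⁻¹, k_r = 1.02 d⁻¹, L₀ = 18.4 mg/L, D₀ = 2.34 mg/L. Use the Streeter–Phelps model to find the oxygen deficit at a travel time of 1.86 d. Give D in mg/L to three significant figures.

k_1 L₀/(k_r−k_1) = 0.264×18.4/(1.02−0.264) = 4.858/0.7560 = 6.425 mg/L.
e^(−k_1 t) = e^(−0.264×1.860) = 0.6120; e^(−k_r t) = e^(−1.02×1.860) = 0.1500.
D = 6.425 × (0.6120 − 0.1500) + 2.34 × 0.1500 = 2.969 + 0.3510 = 3.320 mg/L.

D ≈ 3.32 mg/L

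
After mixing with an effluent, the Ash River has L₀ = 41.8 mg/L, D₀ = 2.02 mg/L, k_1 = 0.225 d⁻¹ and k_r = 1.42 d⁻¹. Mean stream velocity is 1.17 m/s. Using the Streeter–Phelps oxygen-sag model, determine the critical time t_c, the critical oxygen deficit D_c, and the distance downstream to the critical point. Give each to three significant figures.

t_c ≈ 1.29 d; D_c ≈ 4.95 mg/L; x_c ≈ 131 km

At the critical point dD/dt = 0, so k_1 L₀ e^(−k_1 t) = k_r D. Substituting D(t) from the Streeter–Phelps equation and solving for t gives
t_c = ln[(k_r/k_1)(1 − D₀(k_r−k_1)/(k_1 L₀))] / (k_r−k_1).
Here k_r−k_1 = 1.195 d⁻¹ and 1 − D₀(k_r−k_1)/(k_1 L₀) = 1 − 2.02×1.195/(0.225×41.8) = 0.7433, so
t_c = ln(6.311 × 0.7433) / 1.195 = 1.546 / 1.195 = 1.293 d.
D_c = (k_1/k_r) L₀ e^(−k_1 t_c) = (0.225/1.42) × 41.8 × e^(−0.225×1.293) = 0.1585 × 41.8 × 0.7475 = 4.951 mg/L.
x_c = v t_c = 1.17 m/s × 1.293 d × 86400 s/d = 130800 m ≈ 131 km.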